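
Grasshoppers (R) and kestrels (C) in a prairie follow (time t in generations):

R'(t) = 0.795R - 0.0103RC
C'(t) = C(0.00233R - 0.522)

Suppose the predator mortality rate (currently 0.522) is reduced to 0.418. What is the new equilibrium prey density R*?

At the interior fixed point, setting dC/dt = 0 with C > 0 fixes R* = (predator death rate)/(RC coefficient) — independent of the other coefficients.
With the change, R* = 0.418/0.00233 = 179; it falls from 224.

R* ≈ 179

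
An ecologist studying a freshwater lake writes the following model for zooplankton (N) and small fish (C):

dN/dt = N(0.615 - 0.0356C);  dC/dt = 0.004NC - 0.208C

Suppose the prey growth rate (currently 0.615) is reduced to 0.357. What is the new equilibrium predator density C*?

C* ≈ 10

At the interior fixed point, setting dN/dt = 0 with N > 0 fixes C* = (prey growth rate)/(NC coefficient) — independent of the other coefficients.
With the change, C* = 0.357/0.0356 = 10; it falls from 17.3.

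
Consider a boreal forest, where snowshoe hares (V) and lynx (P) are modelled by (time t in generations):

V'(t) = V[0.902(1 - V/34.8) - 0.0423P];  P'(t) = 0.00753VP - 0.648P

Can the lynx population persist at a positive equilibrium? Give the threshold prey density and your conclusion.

The predator equation gives dP/dt > 0 only when V > 0.648/0.00753 = 86.1.
Without the predator, V → K = 34.8. Since 34.8 < 86.1, the predator cannot invade.

Threshold V = 86.1; K < 86.1, so no, the predator goes extinct.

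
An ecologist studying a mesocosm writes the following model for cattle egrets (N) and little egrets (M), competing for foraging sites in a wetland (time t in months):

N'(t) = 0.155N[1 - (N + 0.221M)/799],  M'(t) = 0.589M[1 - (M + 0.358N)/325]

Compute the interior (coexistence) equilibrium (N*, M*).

N* ≈ 790, M* ≈ 42.3

Setting both brackets to zero gives the nullclines N + 0.221M = 799 and 0.358N + M = 325.
Substituting M = 325 - 0.358N into the first: N(1 - 0.221·0.358) = 799 - 0.221·325.
So N* = 727/0.921 = 790, and then M* = 325 - 0.358·790 = 42.3.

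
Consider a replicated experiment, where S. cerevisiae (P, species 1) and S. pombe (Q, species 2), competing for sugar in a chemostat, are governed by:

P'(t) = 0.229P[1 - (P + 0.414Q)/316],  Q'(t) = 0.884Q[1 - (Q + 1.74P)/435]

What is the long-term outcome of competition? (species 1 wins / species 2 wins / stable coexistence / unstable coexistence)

Compare the nullcline intercepts: K1/α12 = 316/0.414 = 763 > K2 = 435; K2/α21 = 435/1.74 = 250 < K1 = 316.
Since the inequalities point opposite ways, species 1 can invade but species 2 cannot.

species 1 excludes species 2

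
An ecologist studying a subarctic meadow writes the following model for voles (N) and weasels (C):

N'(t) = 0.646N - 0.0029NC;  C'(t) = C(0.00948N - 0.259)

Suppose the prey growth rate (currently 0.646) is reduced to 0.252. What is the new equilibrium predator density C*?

C* ≈ 86.9

At the interior fixed point, setting dN/dt = 0 with N > 0 fixes C* = (prey growth rate)/(NC coefficient) — independent of the other coefficients.
With the change, C* = 0.252/0.0029 = 86.9; it falls from 223.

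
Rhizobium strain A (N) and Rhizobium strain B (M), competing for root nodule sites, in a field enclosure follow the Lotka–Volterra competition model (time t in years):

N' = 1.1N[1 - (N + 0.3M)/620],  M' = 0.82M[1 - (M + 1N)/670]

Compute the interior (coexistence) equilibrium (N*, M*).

Setting both brackets to zero gives the nullclines N + 0.3M = 620 and 1N + M = 670.
Substituting M = 670 - 1N into the first: N(1 - 0.3·1) = 620 - 0.3·670.
So N* = 419/0.7 = 599, and then M* = 670 - 1·599 = 71.4.

N* ≈ 599, M* ≈ 71.4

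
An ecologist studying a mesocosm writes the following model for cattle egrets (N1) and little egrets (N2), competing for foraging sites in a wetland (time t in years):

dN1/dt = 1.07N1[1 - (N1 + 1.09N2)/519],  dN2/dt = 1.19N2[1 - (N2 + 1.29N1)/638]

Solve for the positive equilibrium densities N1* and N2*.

Setting both brackets to zero gives the nullclines N1 + 1.09N2 = 519 and 1.29N1 + N2 = 638.
Substituting N2 = 638 - 1.29N1 into the first: N1(1 - 1.09·1.29) = 519 - 1.09·638.
So N1* = -176/-0.406 = 434, and then N2* = 638 - 1.29·434 = 77.6.

N1* ≈ 434, N2* ≈ 77.6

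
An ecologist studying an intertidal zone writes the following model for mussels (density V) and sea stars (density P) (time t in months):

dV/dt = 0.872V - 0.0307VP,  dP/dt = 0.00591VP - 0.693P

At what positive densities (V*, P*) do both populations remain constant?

V* ≈ 117, P* ≈ 28.4

Set dP/dt = 0 with P > 0: 0.00591V - 0.693 = 0, so V* = 0.693/0.00591 = 117.
Set dV/dt = 0 with V > 0: 0.872 - 0.0307P = 0, so P* = 0.872/0.0307 = 28.4.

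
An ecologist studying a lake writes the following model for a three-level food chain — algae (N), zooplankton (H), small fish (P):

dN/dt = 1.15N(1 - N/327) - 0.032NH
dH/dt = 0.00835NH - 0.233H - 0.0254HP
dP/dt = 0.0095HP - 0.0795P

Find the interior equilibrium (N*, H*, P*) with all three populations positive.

From dP/dt = 0: 0.0095H* = 0.0795, so H* = 8.37.
From dN/dt = 0: 1.15(1 - N*/327) = 0.032·8.37, giving N* = 327·(1 - 0.233) = 251.
From dH/dt = 0: 0.00835·251 - 0.233 = 0.0254P*, so P* = 1.86/0.0254 = 73.3.

N* ≈ 251, H* ≈ 8.37, P* ≈ 73.3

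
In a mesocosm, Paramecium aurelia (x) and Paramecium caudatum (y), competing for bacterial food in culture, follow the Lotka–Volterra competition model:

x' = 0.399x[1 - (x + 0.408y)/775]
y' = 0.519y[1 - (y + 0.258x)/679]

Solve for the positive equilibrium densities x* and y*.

Setting both brackets to zero gives the nullclines x + 0.408y = 775 and 0.258x + y = 679.
Substituting y = 679 - 0.258x into the first: x(1 - 0.408·0.258) = 775 - 0.408·679.
So x* = 498/0.895 = 557, and then y* = 679 - 0.258·557 = 535.

x* ≈ 557, y* ≈ 535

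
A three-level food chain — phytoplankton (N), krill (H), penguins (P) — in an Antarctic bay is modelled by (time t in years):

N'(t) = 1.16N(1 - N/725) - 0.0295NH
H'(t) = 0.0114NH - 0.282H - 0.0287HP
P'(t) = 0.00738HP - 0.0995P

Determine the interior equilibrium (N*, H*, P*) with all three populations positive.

From dP/dt = 0: 0.00738H* = 0.0995, so H* = 13.5.
From dN/dt = 0: 1.16(1 - N*/725) = 0.0295·13.5, giving N* = 725·(1 - 0.343) = 476.
From dH/dt = 0: 0.0114·476 - 0.282 = 0.0287P*, so P* = 5.15/0.0287 = 179.

N* ≈ 476, H* ≈ 13.5, P* ≈ 179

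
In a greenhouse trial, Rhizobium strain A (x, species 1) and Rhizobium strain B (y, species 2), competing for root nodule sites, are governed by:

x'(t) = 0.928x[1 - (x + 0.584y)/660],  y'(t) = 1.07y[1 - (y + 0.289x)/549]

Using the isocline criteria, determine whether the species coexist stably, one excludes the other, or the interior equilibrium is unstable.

stable coexistence

Compare the nullcline intercepts: K1/α12 = 660/0.584 = 1130 > K2 = 549; K2/α21 = 549/0.289 = 1900 > K1 = 660.
Since both inequalities hold, each species can invade when rare, so the interior equilibrium is stable.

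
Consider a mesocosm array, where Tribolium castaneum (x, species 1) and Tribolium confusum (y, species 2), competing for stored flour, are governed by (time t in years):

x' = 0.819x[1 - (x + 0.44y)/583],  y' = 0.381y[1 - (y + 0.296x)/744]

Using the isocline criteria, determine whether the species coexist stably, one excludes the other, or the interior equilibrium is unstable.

Compare the nullcline intercepts: K1/α12 = 583/0.44 = 1320 > K2 = 744; K2/α21 = 744/0.296 = 2510 > K1 = 583.
Since both inequalities hold, each species can invade when rare, so the interior equilibrium is stable.

stable coexistence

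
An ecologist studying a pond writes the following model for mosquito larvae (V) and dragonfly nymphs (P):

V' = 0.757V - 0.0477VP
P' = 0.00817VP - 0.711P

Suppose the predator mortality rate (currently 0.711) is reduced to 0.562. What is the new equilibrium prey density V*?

At the interior fixed point, setting dP/dt = 0 with P > 0 fixes V* = (predator death rate)/(VP coefficient) — independent of the other coefficients.
With the change, V* = 0.562/0.00817 = 68.8; it falls from 87.

V* ≈ 68.8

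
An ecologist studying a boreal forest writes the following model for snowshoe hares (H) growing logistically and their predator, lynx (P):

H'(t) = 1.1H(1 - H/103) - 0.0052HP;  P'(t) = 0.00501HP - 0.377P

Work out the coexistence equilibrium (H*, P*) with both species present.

From dP/dt = 0 with P > 0: 0.00501H* = 0.377, so H* = 75.2.
Substitute into dH/dt = 0: 1.1(1 - 75.2/103) = 0.0052P*.
The bracket is 0.269, giving P* = 0.296/0.0052 = 57.

H* ≈ 75.2, P* ≈ 57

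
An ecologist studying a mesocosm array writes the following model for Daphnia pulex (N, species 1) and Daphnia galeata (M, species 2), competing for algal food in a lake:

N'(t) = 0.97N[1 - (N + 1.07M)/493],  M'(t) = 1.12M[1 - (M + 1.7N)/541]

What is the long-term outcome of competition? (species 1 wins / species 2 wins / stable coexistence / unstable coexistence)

unstable coexistence (outcome depends on initial conditions)

Compare the nullcline intercepts: K1/α12 = 493/1.07 = 461 < K2 = 541; K2/α21 = 541/1.7 = 318 < K1 = 493.
Since both are reversed, neither can invade when rare; the interior point is a saddle.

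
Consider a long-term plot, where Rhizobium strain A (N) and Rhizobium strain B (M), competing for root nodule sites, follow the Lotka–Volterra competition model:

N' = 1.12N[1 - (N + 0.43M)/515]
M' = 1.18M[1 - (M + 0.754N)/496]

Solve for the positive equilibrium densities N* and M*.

Setting both brackets to zero gives the nullclines N + 0.43M = 515 and 0.754N + M = 496.
Substituting M = 496 - 0.754N into the first: N(1 - 0.43·0.754) = 515 - 0.43·496.
So N* = 302/0.676 = 446, and then M* = 496 - 0.754·446 = 159.

N* ≈ 446, M* ≈ 159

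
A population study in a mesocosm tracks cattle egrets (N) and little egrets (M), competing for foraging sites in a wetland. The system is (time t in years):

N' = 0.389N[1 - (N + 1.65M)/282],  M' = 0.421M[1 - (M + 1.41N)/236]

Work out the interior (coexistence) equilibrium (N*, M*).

N* ≈ 81, M* ≈ 122

Setting both brackets to zero gives the nullclines N + 1.65M = 282 and 1.41N + M = 236.
Substituting M = 236 - 1.41N into the first: N(1 - 1.65·1.41) = 282 - 1.65·236.
So N* = -107/-1.33 = 81, and then M* = 236 - 1.41·81 = 122.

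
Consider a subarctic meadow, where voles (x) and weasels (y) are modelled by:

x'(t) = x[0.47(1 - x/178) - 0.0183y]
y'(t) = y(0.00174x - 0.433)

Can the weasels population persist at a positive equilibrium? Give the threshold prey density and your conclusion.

Threshold x = 249; K < 249, so no, the predator goes extinct.

The predator equation gives dy/dt > 0 only when x > 0.433/0.00174 = 249.
Without the predator, x → K = 178. Since 178 < 249, the predator cannot invade.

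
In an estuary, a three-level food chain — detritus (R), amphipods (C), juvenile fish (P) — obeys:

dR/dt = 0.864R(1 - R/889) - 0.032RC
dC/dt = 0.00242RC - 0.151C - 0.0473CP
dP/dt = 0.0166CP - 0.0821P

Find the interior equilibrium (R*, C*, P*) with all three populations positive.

R* ≈ 726, C* ≈ 4.95, P* ≈ 34

From dP/dt = 0: 0.0166C* = 0.0821, so C* = 4.95.
From dR/dt = 0: 0.864(1 - R*/889) = 0.032·4.95, giving R* = 889·(1 - 0.183) = 726.
From dC/dt = 0: 0.00242·726 - 0.151 = 0.0473P*, so P* = 1.61/0.0473 = 34.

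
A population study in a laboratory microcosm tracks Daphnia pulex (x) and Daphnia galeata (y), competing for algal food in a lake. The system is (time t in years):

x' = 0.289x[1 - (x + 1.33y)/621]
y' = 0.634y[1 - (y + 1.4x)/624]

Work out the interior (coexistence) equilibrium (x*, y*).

Setting both brackets to zero gives the nullclines x + 1.33y = 621 and 1.4x + y = 624.
Substituting y = 624 - 1.4x into the first: x(1 - 1.33·1.4) = 621 - 1.33·624.
So x* = -209/-0.862 = 242, and then y* = 624 - 1.4·242 = 285.

x* ≈ 242, y* ≈ 285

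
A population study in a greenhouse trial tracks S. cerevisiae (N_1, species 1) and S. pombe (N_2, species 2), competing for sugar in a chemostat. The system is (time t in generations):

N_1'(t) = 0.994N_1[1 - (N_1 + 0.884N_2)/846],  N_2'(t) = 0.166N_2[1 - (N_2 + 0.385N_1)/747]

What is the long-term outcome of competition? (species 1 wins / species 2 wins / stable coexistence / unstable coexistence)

stable coexistence

Compare the nullcline intercepts: K1/α12 = 846/0.884 = 957 > K2 = 747; K2/α21 = 747/0.385 = 1940 > K1 = 846.
Since both inequalities hold, each species can invade when rare, so the interior equilibrium is stable.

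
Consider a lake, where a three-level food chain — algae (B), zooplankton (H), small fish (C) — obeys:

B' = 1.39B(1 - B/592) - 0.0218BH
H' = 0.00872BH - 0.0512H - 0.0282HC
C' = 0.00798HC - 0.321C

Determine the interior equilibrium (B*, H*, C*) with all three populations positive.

B* ≈ 219, H* ≈ 40.2, C* ≈ 65.8

From dC/dt = 0: 0.00798H* = 0.321, so H* = 40.2.
From dB/dt = 0: 1.39(1 - B*/592) = 0.0218·40.2, giving B* = 592·(1 - 0.631) = 219.
From dH/dt = 0: 0.00872·219 - 0.0512 = 0.0282C*, so C* = 1.85/0.0282 = 65.8.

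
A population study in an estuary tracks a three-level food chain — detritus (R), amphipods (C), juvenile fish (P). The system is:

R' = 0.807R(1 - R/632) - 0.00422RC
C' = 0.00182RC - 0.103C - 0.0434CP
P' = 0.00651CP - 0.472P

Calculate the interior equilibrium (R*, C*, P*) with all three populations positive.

R* ≈ 392, C* ≈ 72.5, P* ≈ 14.1

From dP/dt = 0: 0.00651C* = 0.472, so C* = 72.5.
From dR/dt = 0: 0.807(1 - R*/632) = 0.00422·72.5, giving R* = 632·(1 - 0.379) = 392.
From dC/dt = 0: 0.00182·392 - 0.103 = 0.0434P*, so P* = 0.611/0.0434 = 14.1.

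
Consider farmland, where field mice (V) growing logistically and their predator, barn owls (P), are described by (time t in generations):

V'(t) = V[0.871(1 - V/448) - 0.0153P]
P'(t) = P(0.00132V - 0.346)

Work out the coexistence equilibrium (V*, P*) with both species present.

V* ≈ 262, P* ≈ 23.6

From dP/dt = 0 with P > 0: 0.00132V* = 0.346, so V* = 262.
Substitute into dV/dt = 0: 0.871(1 - 262/448) = 0.0153P*.
The bracket is 0.415, giving P* = 0.361/0.0153 = 23.6.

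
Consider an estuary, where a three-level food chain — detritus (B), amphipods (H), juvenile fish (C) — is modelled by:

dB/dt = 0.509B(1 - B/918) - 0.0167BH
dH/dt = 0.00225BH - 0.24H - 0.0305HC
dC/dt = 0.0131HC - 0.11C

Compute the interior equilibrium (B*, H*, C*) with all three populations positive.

From dC/dt = 0: 0.0131H* = 0.11, so H* = 8.4.
From dB/dt = 0: 0.509(1 - B*/918) = 0.0167·8.4, giving B* = 918·(1 - 0.275) = 665.
From dH/dt = 0: 0.00225·665 - 0.24 = 0.0305C*, so C* = 1.26/0.0305 = 41.2.

B* ≈ 665, H* ≈ 8.4, C* ≈ 41.2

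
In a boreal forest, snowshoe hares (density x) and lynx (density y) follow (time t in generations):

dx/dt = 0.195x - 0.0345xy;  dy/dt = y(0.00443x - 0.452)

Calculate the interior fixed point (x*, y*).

Set dy/dt = 0 with y > 0: 0.00443x - 0.452 = 0, so x* = 0.452/0.00443 = 102.
Set dx/dt = 0 with x > 0: 0.195 - 0.0345y = 0, so y* = 0.195/0.0345 = 5.65.

x* ≈ 102, y* ≈ 5.65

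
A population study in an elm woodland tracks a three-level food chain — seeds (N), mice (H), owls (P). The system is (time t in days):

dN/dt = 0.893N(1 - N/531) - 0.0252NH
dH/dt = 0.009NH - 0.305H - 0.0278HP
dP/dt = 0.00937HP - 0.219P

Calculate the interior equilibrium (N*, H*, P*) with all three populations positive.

From dP/dt = 0: 0.00937H* = 0.219, so H* = 23.4.
From dN/dt = 0: 0.893(1 - N*/531) = 0.0252·23.4, giving N* = 531·(1 - 0.66) = 181.
From dH/dt = 0: 0.009·181 - 0.305 = 0.0278P*, so P* = 1.32/0.0278 = 47.6.

N* ≈ 181, H* ≈ 23.4, P* ≈ 47.6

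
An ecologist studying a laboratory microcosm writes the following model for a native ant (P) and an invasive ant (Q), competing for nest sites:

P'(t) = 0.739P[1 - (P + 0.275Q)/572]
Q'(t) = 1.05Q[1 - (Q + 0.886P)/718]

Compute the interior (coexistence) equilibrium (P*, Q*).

P* ≈ 495, Q* ≈ 279

Setting both brackets to zero gives the nullclines P + 0.275Q = 572 and 0.886P + Q = 718.
Substituting Q = 718 - 0.886P into the first: P(1 - 0.275·0.886) = 572 - 0.275·718.
So P* = 375/0.756 = 495, and then Q* = 718 - 0.886·495 = 279.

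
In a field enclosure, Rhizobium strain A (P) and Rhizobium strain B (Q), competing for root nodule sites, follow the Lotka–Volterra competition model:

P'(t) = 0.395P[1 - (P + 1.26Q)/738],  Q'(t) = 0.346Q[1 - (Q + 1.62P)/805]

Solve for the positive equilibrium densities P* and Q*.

Setting both brackets to zero gives the nullclines P + 1.26Q = 738 and 1.62P + Q = 805.
Substituting Q = 805 - 1.62P into the first: P(1 - 1.26·1.62) = 738 - 1.26·805.
So P* = -276/-1.04 = 265, and then Q* = 805 - 1.62·265 = 375.

P* ≈ 265, Q* ≈ 375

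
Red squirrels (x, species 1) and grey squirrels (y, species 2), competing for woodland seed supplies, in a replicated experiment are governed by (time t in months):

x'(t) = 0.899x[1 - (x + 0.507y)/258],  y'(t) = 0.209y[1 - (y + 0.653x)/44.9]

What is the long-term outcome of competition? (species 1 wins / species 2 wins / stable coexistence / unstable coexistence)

Compare the nullcline intercepts: K1/α12 = 258/0.507 = 509 > K2 = 44.9; K2/α21 = 44.9/0.653 = 68.8 < K1 = 258.
Since the inequalities point opposite ways, species 1 can invade but species 2 cannot.

species 1 excludes species 2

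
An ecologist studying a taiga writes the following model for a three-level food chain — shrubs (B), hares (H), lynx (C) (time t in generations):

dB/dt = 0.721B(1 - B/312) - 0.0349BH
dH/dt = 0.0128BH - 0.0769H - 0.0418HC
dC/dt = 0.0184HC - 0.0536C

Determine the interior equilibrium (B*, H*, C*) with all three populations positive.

From dC/dt = 0: 0.0184H* = 0.0536, so H* = 2.91.
From dB/dt = 0: 0.721(1 - B*/312) = 0.0349·2.91, giving B* = 312·(1 - 0.141) = 268.
From dH/dt = 0: 0.0128·268 - 0.0769 = 0.0418C*, so C* = 3.35/0.0418 = 80.2.

B* ≈ 268, H* ≈ 2.91, C* ≈ 80.2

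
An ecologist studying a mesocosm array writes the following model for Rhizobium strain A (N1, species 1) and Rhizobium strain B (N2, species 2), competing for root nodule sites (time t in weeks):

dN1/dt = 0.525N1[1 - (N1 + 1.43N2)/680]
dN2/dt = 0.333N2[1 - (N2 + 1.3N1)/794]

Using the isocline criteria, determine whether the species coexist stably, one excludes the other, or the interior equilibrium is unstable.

Compare the nullcline intercepts: K1/α12 = 680/1.43 = 476 < K2 = 794; K2/α21 = 794/1.3 = 611 < K1 = 680.
Since both are reversed, neither can invade when rare; the interior point is a saddle.

unstable coexistence (outcome depends on initial conditions)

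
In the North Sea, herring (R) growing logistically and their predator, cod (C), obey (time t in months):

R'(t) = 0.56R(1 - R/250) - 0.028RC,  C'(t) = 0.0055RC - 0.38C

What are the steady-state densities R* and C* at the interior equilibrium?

From dC/dt = 0 with C > 0: 0.0055R* = 0.38, so R* = 69.1.
Substitute into dR/dt = 0: 0.56(1 - 69.1/250) = 0.028C*.
The bracket is 0.724, giving C* = 0.405/0.028 = 14.5.

R* ≈ 69.1, C* ≈ 14.5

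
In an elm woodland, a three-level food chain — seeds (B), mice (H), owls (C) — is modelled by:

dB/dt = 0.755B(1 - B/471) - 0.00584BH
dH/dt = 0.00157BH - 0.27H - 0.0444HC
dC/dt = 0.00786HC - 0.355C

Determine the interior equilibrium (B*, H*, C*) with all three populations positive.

B* ≈ 306, H* ≈ 45.2, C* ≈ 4.76

From dC/dt = 0: 0.00786H* = 0.355, so H* = 45.2.
From dB/dt = 0: 0.755(1 - B*/471) = 0.00584·45.2, giving B* = 471·(1 - 0.349) = 306.
From dH/dt = 0: 0.00157·306 - 0.27 = 0.0444C*, so C* = 0.211/0.0444 = 4.76.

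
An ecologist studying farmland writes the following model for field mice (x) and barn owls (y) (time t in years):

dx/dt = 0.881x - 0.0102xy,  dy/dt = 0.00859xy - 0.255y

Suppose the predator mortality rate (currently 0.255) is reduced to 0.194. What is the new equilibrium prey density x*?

At the interior fixed point, setting dy/dt = 0 with y > 0 fixes x* = (predator death rate)/(xy coefficient) — independent of the other coefficients.
With the change, x* = 0.194/0.00859 = 22.6; it falls from 29.7.

x* ≈ 22.6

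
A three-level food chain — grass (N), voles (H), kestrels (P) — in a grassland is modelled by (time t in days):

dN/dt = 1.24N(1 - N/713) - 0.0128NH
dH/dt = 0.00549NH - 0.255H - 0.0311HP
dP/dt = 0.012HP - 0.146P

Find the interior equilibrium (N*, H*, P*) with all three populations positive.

From dP/dt = 0: 0.012H* = 0.146, so H* = 12.2.
From dN/dt = 0: 1.24(1 - N*/713) = 0.0128·12.2, giving N* = 713·(1 - 0.126) = 623.
From dH/dt = 0: 0.00549·623 - 0.255 = 0.0311P*, so P* = 3.17/0.0311 = 102.

N* ≈ 623, H* ≈ 12.2, P* ≈ 102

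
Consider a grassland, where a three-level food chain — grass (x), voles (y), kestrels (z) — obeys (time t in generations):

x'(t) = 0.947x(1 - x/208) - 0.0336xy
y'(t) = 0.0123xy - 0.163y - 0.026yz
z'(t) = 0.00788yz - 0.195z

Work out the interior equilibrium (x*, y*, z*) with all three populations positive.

From dz/dt = 0: 0.00788y* = 0.195, so y* = 24.7.
From dx/dt = 0: 0.947(1 - x*/208) = 0.0336·24.7, giving x* = 208·(1 - 0.878) = 25.4.
From dy/dt = 0: 0.0123·25.4 - 0.163 = 0.026z*, so z* = 0.149/0.026 = 5.73.

x* ≈ 25.4, y* ≈ 24.7, z* ≈ 5.73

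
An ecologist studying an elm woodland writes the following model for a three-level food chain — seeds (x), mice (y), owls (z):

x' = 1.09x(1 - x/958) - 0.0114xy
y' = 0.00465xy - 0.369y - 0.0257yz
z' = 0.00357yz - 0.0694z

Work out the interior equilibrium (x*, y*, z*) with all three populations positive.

From dz/dt = 0: 0.00357y* = 0.0694, so y* = 19.4.
From dx/dt = 0: 1.09(1 - x*/958) = 0.0114·19.4, giving x* = 958·(1 - 0.203) = 763.
From dy/dt = 0: 0.00465·763 - 0.369 = 0.0257z*, so z* = 3.18/0.0257 = 124.

x* ≈ 763, y* ≈ 19.4, z* ≈ 124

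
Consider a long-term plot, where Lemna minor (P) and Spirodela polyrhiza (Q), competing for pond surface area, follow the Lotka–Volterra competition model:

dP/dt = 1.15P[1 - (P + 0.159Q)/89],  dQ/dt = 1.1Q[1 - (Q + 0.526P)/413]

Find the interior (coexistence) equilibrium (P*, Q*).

Setting both brackets to zero gives the nullclines P + 0.159Q = 89 and 0.526P + Q = 413.
Substituting Q = 413 - 0.526P into the first: P(1 - 0.159·0.526) = 89 - 0.159·413.
So P* = 23.3/0.916 = 25.5, and then Q* = 413 - 0.526·25.5 = 400.

P* ≈ 25.5, Q* ≈ 400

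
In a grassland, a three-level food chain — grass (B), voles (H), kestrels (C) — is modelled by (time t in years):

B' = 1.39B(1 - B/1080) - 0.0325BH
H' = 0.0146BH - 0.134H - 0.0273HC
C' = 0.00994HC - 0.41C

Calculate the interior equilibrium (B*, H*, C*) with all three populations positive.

From dC/dt = 0: 0.00994H* = 0.41, so H* = 41.2.
From dB/dt = 0: 1.39(1 - B*/1080) = 0.0325·41.2, giving B* = 1080·(1 - 0.964) = 38.4.
From dH/dt = 0: 0.0146·38.4 - 0.134 = 0.0273C*, so C* = 0.427/0.0273 = 15.6.

B* ≈ 38.4, H* ≈ 41.2, C* ≈ 15.6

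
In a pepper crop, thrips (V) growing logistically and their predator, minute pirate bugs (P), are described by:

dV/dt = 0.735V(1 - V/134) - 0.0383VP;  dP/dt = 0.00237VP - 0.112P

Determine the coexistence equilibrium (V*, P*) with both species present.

From dP/dt = 0 with P > 0: 0.00237V* = 0.112, so V* = 47.3.
Substitute into dV/dt = 0: 0.735(1 - 47.3/134) = 0.0383P*.
The bracket is 0.647, giving P* = 0.476/0.0383 = 12.4.

V* ≈ 47.3, P* ≈ 12.4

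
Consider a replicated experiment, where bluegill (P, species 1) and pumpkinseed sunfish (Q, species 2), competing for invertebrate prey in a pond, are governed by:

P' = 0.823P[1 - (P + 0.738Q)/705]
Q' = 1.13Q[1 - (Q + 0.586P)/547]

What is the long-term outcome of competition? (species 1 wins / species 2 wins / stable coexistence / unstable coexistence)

Compare the nullcline intercepts: K1/α12 = 705/0.738 = 955 > K2 = 547; K2/α21 = 547/0.586 = 933 > K1 = 705.
Since both inequalities hold, each species can invade when rare, so the interior equilibrium is stable.

stable coexistence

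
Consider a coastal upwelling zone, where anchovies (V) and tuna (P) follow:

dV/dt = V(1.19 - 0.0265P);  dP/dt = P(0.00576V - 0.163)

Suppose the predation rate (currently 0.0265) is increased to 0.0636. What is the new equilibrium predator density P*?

At the interior fixed point, setting dV/dt = 0 with V > 0 fixes P* = (prey growth rate)/(VP coefficient) — independent of the other coefficients.
With the change, P* = 1.19/0.0636 = 18.7; it falls from 44.9.

P* ≈ 18.7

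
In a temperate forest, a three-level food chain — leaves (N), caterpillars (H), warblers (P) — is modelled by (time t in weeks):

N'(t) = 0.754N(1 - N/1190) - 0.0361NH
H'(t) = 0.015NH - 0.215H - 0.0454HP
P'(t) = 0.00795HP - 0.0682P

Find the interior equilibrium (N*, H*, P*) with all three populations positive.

N* ≈ 701, H* ≈ 8.58, P* ≈ 227

From dP/dt = 0: 0.00795H* = 0.0682, so H* = 8.58.
From dN/dt = 0: 0.754(1 - N*/1190) = 0.0361·8.58, giving N* = 1190·(1 - 0.411) = 701.
From dH/dt = 0: 0.015·701 - 0.215 = 0.0454P*, so P* = 10.3/0.0454 = 227.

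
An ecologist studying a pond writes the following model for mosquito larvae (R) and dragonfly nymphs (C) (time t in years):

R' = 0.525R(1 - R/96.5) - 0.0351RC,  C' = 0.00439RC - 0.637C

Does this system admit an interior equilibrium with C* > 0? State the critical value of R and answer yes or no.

The predator equation gives dC/dt > 0 only when R > 0.637/0.00439 = 145.
Without the predator, R → K = 96.5. Since 96.5 < 145, the predator cannot invade.

Threshold R = 145; K < 145, so no, the predator goes extinct.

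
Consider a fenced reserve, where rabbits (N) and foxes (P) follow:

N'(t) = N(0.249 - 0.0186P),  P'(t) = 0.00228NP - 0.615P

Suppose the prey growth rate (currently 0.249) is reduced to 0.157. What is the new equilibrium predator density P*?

At the interior fixed point, setting dN/dt = 0 with N > 0 fixes P* = (prey growth rate)/(NP coefficient) — independent of the other coefficients.
With the change, P* = 0.157/0.0186 = 8.44; it falls from 13.4.

P* ≈ 8.44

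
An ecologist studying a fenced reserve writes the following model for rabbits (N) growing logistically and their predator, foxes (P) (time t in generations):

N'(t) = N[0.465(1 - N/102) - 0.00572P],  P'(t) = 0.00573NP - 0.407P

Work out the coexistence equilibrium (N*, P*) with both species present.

From dP/dt = 0 with P > 0: 0.00573N* = 0.407, so N* = 71.
Substitute into dN/dt = 0: 0.465(1 - 71/102) = 0.00572P*.
The bracket is 0.304, giving P* = 0.141/0.00572 = 24.7.

N* ≈ 71, P* ≈ 24.7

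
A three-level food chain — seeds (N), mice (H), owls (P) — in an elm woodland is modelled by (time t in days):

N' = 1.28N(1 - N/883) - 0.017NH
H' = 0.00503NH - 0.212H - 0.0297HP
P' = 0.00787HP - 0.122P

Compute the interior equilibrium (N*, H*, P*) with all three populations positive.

From dP/dt = 0: 0.00787H* = 0.122, so H* = 15.5.
From dN/dt = 0: 1.28(1 - N*/883) = 0.017·15.5, giving N* = 883·(1 - 0.206) = 701.
From dH/dt = 0: 0.00503·701 - 0.212 = 0.0297P*, so P* = 3.32/0.0297 = 112.

N* ≈ 701, H* ≈ 15.5, P* ≈ 112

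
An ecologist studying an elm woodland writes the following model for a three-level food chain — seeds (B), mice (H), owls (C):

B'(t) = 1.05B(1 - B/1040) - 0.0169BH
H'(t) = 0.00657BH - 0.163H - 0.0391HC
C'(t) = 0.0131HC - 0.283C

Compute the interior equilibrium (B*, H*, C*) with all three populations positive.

From dC/dt = 0: 0.0131H* = 0.283, so H* = 21.6.
From dB/dt = 0: 1.05(1 - B*/1040) = 0.0169·21.6, giving B* = 1040·(1 - 0.348) = 678.
From dH/dt = 0: 0.00657·678 - 0.163 = 0.0391C*, so C* = 4.29/0.0391 = 110.

B* ≈ 678, H* ≈ 21.6, C* ≈ 110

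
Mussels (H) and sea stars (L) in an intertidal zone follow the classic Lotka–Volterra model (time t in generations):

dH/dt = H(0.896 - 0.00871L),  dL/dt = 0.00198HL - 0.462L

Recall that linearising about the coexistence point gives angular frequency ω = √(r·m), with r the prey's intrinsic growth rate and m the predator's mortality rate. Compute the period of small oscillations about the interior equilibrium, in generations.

T ≈ 9.77 generations

Here r = 0.896 and m = 0.462, so r·m = 0.414.
ω = √0.414 = 0.643 per generation, hence T = 2π/ω ≈ 9.77 generations.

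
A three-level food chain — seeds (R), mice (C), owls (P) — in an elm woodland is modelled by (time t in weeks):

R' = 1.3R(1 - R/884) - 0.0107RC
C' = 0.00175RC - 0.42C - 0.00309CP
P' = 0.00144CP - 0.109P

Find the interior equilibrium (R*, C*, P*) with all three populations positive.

From dP/dt = 0: 0.00144C* = 0.109, so C* = 75.7.
From dR/dt = 0: 1.3(1 - R*/884) = 0.0107·75.7, giving R* = 884·(1 - 0.623) = 333.
From dC/dt = 0: 0.00175·333 - 0.42 = 0.00309P*, so P* = 0.163/0.00309 = 52.8.

R* ≈ 333, C* ≈ 75.7, P* ≈ 52.8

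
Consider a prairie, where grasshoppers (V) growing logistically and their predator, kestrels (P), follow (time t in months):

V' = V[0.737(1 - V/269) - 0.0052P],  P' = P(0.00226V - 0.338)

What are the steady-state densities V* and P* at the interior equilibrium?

V* ≈ 150, P* ≈ 62.9

From dP/dt = 0 with P > 0: 0.00226V* = 0.338, so V* = 150.
Substitute into dV/dt = 0: 0.737(1 - 150/269) = 0.0052P*.
The bracket is 0.444, giving P* = 0.327/0.0052 = 62.9.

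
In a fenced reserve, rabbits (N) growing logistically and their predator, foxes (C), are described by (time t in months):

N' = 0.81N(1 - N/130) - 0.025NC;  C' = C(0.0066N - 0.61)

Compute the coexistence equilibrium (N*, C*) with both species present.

N* ≈ 92.4, C* ≈ 9.37

From dC/dt = 0 with C > 0: 0.0066N* = 0.61, so N* = 92.4.
Substitute into dN/dt = 0: 0.81(1 - 92.4/130) = 0.025C*.
The bracket is 0.289, giving C* = 0.234/0.025 = 9.37.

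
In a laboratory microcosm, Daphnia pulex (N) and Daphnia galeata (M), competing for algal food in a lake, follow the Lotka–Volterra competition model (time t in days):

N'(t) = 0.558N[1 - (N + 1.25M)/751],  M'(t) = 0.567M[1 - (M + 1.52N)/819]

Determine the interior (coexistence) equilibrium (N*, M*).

N* ≈ 303, M* ≈ 358

Setting both brackets to zero gives the nullclines N + 1.25M = 751 and 1.52N + M = 819.
Substituting M = 819 - 1.52N into the first: N(1 - 1.25·1.52) = 751 - 1.25·819.
So N* = -273/-0.9 = 303, and then M* = 819 - 1.52·303 = 358.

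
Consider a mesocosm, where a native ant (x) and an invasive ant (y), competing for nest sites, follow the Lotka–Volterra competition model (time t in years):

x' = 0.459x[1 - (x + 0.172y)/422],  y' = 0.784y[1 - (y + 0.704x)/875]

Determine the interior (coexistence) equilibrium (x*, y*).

Setting both brackets to zero gives the nullclines x + 0.172y = 422 and 0.704x + y = 875.
Substituting y = 875 - 0.704x into the first: x(1 - 0.172·0.704) = 422 - 0.172·875.
So x* = 272/0.879 = 309, and then y* = 875 - 0.704·309 = 658.

x* ≈ 309, y* ≈ 658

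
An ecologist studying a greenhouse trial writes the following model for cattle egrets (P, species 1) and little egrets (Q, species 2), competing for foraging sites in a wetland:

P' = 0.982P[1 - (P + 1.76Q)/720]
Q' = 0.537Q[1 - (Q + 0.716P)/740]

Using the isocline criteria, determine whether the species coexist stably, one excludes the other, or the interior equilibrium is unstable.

Compare the nullcline intercepts: K1/α12 = 720/1.76 = 409 < K2 = 740; K2/α21 = 740/0.716 = 1030 > K1 = 720.
Since the inequalities point opposite ways, species 2 can invade but species 1 cannot.

species 2 excludes species 1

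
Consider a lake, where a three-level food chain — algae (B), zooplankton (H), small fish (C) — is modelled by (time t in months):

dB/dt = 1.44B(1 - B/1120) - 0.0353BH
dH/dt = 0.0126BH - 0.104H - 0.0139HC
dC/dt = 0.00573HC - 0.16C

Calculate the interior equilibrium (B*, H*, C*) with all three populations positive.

From dC/dt = 0: 0.00573H* = 0.16, so H* = 27.9.
From dB/dt = 0: 1.44(1 - B*/1120) = 0.0353·27.9, giving B* = 1120·(1 - 0.685) = 353.
From dH/dt = 0: 0.0126·353 - 0.104 = 0.0139C*, so C* = 4.35/0.0139 = 313.

B* ≈ 353, H* ≈ 27.9, C* ≈ 313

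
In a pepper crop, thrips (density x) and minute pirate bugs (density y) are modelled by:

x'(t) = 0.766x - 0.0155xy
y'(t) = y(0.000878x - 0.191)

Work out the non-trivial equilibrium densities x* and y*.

Set dy/dt = 0 with y > 0: 0.000878x - 0.191 = 0, so x* = 0.191/0.000878 = 218.
Set dx/dt = 0 with x > 0: 0.766 - 0.0155y = 0, so y* = 0.766/0.0155 = 49.4.

x* ≈ 218, y* ≈ 49.4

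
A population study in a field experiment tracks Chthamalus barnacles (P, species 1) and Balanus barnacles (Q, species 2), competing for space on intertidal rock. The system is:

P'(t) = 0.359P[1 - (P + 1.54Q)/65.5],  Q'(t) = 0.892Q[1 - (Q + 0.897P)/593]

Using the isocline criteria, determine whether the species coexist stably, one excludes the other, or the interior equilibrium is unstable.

species 2 excludes species 1

Compare the nullcline intercepts: K1/α12 = 65.5/1.54 = 42.5 < K2 = 593; K2/α21 = 593/0.897 = 661 > K1 = 65.5.
Since the inequalities point opposite ways, species 2 can invade but species 1 cannot.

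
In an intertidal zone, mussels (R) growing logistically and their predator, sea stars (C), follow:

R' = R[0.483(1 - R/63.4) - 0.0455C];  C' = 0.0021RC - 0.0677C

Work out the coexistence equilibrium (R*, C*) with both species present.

R* ≈ 32.2, C* ≈ 5.22

From dC/dt = 0 with C > 0: 0.0021R* = 0.0677, so R* = 32.2.
Substitute into dR/dt = 0: 0.483(1 - 32.2/63.4) = 0.0455C*.
The bracket is 0.492, giving C* = 0.237/0.0455 = 5.22.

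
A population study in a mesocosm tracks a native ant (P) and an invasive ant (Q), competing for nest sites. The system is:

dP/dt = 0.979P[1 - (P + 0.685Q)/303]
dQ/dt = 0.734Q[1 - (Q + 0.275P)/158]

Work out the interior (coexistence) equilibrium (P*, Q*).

Setting both brackets to zero gives the nullclines P + 0.685Q = 303 and 0.275P + Q = 158.
Substituting Q = 158 - 0.275P into the first: P(1 - 0.685·0.275) = 303 - 0.685·158.
So P* = 195/0.812 = 240, and then Q* = 158 - 0.275·240 = 92.

P* ≈ 240, Q* ≈ 92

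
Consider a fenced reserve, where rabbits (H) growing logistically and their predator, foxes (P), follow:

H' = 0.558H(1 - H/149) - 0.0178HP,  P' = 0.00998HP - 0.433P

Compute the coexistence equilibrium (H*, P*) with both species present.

H* ≈ 43.4, P* ≈ 22.2

From dP/dt = 0 with P > 0: 0.00998H* = 0.433, so H* = 43.4.
Substitute into dH/dt = 0: 0.558(1 - 43.4/149) = 0.0178P*.
The bracket is 0.709, giving P* = 0.396/0.0178 = 22.2.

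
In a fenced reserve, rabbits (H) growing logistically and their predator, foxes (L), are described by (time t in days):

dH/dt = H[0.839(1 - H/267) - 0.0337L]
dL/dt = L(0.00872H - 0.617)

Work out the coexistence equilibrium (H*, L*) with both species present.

H* ≈ 70.8, L* ≈ 18.3

From dL/dt = 0 with L > 0: 0.00872H* = 0.617, so H* = 70.8.
Substitute into dH/dt = 0: 0.839(1 - 70.8/267) = 0.0337L*.
The bracket is 0.735, giving L* = 0.617/0.0337 = 18.3.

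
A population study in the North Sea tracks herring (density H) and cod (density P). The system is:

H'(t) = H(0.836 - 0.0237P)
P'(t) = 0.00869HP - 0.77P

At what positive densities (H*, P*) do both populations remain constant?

Set dP/dt = 0 with P > 0: 0.00869H - 0.77 = 0, so H* = 0.77/0.00869 = 88.6.
Set dH/dt = 0 with H > 0: 0.836 - 0.0237P = 0, so P* = 0.836/0.0237 = 35.3.

H* ≈ 88.6, P* ≈ 35.3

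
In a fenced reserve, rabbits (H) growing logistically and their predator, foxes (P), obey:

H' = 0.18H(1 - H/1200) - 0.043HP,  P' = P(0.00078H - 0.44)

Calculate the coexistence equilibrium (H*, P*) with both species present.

H* ≈ 564, P* ≈ 2.22

From dP/dt = 0 with P > 0: 0.00078H* = 0.44, so H* = 564.
Substitute into dH/dt = 0: 0.18(1 - 564/1200) = 0.043P*.
The bracket is 0.53, giving P* = 0.0954/0.043 = 2.22.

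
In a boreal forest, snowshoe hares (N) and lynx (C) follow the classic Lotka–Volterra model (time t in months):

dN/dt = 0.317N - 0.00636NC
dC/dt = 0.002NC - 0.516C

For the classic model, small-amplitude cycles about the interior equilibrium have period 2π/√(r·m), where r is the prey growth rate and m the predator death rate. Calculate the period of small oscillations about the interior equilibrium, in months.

Here r = 0.317 and m = 0.516, so r·m = 0.164.
ω = √0.164 = 0.404 per month, hence T = 2π/ω ≈ 15.5 months.

T ≈ 15.5 months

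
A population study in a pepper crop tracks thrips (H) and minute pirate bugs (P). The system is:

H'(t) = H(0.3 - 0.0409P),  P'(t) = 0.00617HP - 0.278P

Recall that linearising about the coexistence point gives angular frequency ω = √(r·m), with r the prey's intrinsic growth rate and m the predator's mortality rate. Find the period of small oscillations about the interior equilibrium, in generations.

T ≈ 21.8 generations

Here r = 0.3 and m = 0.278, so r·m = 0.0834.
ω = √0.0834 = 0.289 per generation, hence T = 2π/ω ≈ 21.8 generations.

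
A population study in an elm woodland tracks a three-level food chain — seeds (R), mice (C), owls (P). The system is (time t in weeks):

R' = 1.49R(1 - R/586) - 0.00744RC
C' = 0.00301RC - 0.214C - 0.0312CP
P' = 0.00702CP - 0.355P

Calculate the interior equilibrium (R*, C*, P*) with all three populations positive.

R* ≈ 438, C* ≈ 50.6, P* ≈ 35.4

From dP/dt = 0: 0.00702C* = 0.355, so C* = 50.6.
From dR/dt = 0: 1.49(1 - R*/586) = 0.00744·50.6, giving R* = 586·(1 - 0.253) = 438.
From dC/dt = 0: 0.00301·438 - 0.214 = 0.0312P*, so P* = 1.1/0.0312 = 35.4.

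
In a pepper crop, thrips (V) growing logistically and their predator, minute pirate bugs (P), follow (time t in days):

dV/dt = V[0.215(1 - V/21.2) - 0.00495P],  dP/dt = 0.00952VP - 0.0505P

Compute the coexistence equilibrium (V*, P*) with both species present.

V* ≈ 5.3, P* ≈ 32.6

From dP/dt = 0 with P > 0: 0.00952V* = 0.0505, so V* = 5.3.
Substitute into dV/dt = 0: 0.215(1 - 5.3/21.2) = 0.00495P*.
The bracket is 0.75, giving P* = 0.161/0.00495 = 32.6.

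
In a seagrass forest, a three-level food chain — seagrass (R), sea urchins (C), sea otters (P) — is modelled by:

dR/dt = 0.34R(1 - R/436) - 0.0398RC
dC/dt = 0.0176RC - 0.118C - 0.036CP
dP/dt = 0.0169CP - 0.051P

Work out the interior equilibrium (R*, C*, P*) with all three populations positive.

R* ≈ 282, C* ≈ 3.02, P* ≈ 135

From dP/dt = 0: 0.0169C* = 0.051, so C* = 3.02.
From dR/dt = 0: 0.34(1 - R*/436) = 0.0398·3.02, giving R* = 436·(1 - 0.353) = 282.
From dC/dt = 0: 0.0176·282 - 0.118 = 0.036P*, so P* = 4.84/0.036 = 135.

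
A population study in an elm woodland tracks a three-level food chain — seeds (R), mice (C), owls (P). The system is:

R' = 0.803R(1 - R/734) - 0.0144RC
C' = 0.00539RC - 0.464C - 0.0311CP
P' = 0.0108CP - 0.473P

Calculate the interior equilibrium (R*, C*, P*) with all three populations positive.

From dP/dt = 0: 0.0108C* = 0.473, so C* = 43.8.
From dR/dt = 0: 0.803(1 - R*/734) = 0.0144·43.8, giving R* = 734·(1 - 0.785) = 158.
From dC/dt = 0: 0.00539·158 - 0.464 = 0.0311P*, so P* = 0.385/0.0311 = 12.4.

R* ≈ 158, C* ≈ 43.8, P* ≈ 12.4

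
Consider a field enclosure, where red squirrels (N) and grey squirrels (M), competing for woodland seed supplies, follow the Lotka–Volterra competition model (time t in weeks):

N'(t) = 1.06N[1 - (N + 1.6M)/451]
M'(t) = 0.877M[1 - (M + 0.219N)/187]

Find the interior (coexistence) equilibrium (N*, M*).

Setting both brackets to zero gives the nullclines N + 1.6M = 451 and 0.219N + M = 187.
Substituting M = 187 - 0.219N into the first: N(1 - 1.6·0.219) = 451 - 1.6·187.
So N* = 152/0.65 = 234, and then M* = 187 - 0.219·234 = 136.

N* ≈ 234, M* ≈ 136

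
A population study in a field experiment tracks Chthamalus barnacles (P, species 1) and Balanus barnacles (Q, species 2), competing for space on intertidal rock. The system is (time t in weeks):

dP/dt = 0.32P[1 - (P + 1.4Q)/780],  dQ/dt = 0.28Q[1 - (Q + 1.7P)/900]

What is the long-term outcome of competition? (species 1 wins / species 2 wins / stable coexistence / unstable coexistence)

Compare the nullcline intercepts: K1/α12 = 780/1.4 = 557 < K2 = 900; K2/α21 = 900/1.7 = 529 < K1 = 780.
Since both are reversed, neither can invade when rare; the interior point is a saddle.

unstable coexistence (outcome depends on initial conditions)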